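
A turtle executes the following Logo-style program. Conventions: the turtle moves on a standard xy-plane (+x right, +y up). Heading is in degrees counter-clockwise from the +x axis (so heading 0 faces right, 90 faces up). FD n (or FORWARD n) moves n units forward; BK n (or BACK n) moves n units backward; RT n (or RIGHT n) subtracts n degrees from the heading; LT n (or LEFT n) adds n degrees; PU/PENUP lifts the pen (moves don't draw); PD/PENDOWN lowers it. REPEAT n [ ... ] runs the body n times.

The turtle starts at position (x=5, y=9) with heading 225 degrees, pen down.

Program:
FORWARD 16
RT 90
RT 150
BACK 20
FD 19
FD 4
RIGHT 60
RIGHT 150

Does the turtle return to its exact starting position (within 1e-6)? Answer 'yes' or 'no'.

Answer: no

Derivation:
Executing turtle program step by step:
Start: pos=(5,9), heading=225, pen down
FD 16: (5,9) -> (-6.314,-2.314) [heading=225, draw]
RT 90: heading 225 -> 135
RT 150: heading 135 -> 345
BK 20: (-6.314,-2.314) -> (-25.632,2.863) [heading=345, draw]
FD 19: (-25.632,2.863) -> (-7.28,-2.055) [heading=345, draw]
FD 4: (-7.28,-2.055) -> (-3.416,-3.09) [heading=345, draw]
RT 60: heading 345 -> 285
RT 150: heading 285 -> 135
Final: pos=(-3.416,-3.09), heading=135, 4 segment(s) drawn

Start position: (5, 9)
Final position: (-3.416, -3.09)
Distance = 14.731; >= 1e-6 -> NOT closed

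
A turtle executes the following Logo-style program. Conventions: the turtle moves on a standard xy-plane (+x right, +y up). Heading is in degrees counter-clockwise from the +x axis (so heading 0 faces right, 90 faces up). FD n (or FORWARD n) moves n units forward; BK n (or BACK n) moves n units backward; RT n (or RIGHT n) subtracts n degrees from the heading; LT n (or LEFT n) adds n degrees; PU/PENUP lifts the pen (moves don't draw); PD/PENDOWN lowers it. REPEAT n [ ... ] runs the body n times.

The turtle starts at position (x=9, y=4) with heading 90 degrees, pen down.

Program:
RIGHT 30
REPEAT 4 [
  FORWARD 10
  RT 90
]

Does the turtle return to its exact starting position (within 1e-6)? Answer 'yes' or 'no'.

Answer: yes

Derivation:
Executing turtle program step by step:
Start: pos=(9,4), heading=90, pen down
RT 30: heading 90 -> 60
REPEAT 4 [
  -- iteration 1/4 --
  FD 10: (9,4) -> (14,12.66) [heading=60, draw]
  RT 90: heading 60 -> 330
  -- iteration 2/4 --
  FD 10: (14,12.66) -> (22.66,7.66) [heading=330, draw]
  RT 90: heading 330 -> 240
  -- iteration 3/4 --
  FD 10: (22.66,7.66) -> (17.66,-1) [heading=240, draw]
  RT 90: heading 240 -> 150
  -- iteration 4/4 --
  FD 10: (17.66,-1) -> (9,4) [heading=150, draw]
  RT 90: heading 150 -> 60
]
Final: pos=(9,4), heading=60, 4 segment(s) drawn

Start position: (9, 4)
Final position: (9, 4)
Distance = 0; < 1e-6 -> CLOSED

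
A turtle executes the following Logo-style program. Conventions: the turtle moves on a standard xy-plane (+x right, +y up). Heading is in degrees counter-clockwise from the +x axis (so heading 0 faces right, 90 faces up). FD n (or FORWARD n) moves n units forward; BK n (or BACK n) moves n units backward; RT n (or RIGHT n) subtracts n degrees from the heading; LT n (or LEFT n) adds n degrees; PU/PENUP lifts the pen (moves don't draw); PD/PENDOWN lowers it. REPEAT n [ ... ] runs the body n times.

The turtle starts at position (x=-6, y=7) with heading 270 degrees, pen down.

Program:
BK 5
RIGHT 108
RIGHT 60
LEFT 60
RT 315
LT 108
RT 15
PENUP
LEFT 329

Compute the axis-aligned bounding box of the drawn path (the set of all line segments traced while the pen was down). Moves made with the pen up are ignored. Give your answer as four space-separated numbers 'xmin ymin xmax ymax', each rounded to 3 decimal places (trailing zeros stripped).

Answer: -6 7 -6 12

Derivation:
Executing turtle program step by step:
Start: pos=(-6,7), heading=270, pen down
BK 5: (-6,7) -> (-6,12) [heading=270, draw]
RT 108: heading 270 -> 162
RT 60: heading 162 -> 102
LT 60: heading 102 -> 162
RT 315: heading 162 -> 207
LT 108: heading 207 -> 315
RT 15: heading 315 -> 300
PU: pen up
LT 329: heading 300 -> 269
Final: pos=(-6,12), heading=269, 1 segment(s) drawn

Segment endpoints: x in {-6, -6}, y in {7, 12}
xmin=-6, ymin=7, xmax=-6, ymax=12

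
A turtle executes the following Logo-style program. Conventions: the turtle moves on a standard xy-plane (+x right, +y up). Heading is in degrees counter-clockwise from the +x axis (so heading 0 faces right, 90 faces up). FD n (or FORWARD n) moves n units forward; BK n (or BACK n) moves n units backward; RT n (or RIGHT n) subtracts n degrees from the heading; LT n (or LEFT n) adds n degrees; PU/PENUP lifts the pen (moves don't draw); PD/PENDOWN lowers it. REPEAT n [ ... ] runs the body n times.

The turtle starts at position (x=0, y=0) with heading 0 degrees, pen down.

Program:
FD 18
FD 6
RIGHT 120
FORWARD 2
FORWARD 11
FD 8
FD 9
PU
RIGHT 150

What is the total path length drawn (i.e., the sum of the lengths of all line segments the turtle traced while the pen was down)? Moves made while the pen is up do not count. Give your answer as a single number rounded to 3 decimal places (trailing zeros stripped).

Executing turtle program step by step:
Start: pos=(0,0), heading=0, pen down
FD 18: (0,0) -> (18,0) [heading=0, draw]
FD 6: (18,0) -> (24,0) [heading=0, draw]
RT 120: heading 0 -> 240
FD 2: (24,0) -> (23,-1.732) [heading=240, draw]
FD 11: (23,-1.732) -> (17.5,-11.258) [heading=240, draw]
FD 8: (17.5,-11.258) -> (13.5,-18.187) [heading=240, draw]
FD 9: (13.5,-18.187) -> (9,-25.981) [heading=240, draw]
PU: pen up
RT 150: heading 240 -> 90
Final: pos=(9,-25.981), heading=90, 6 segment(s) drawn

Segment lengths:
  seg 1: (0,0) -> (18,0), length = 18
  seg 2: (18,0) -> (24,0), length = 6
  seg 3: (24,0) -> (23,-1.732), length = 2
  seg 4: (23,-1.732) -> (17.5,-11.258), length = 11
  seg 5: (17.5,-11.258) -> (13.5,-18.187), length = 8
  seg 6: (13.5,-18.187) -> (9,-25.981), length = 9
Total = 54

Answer: 54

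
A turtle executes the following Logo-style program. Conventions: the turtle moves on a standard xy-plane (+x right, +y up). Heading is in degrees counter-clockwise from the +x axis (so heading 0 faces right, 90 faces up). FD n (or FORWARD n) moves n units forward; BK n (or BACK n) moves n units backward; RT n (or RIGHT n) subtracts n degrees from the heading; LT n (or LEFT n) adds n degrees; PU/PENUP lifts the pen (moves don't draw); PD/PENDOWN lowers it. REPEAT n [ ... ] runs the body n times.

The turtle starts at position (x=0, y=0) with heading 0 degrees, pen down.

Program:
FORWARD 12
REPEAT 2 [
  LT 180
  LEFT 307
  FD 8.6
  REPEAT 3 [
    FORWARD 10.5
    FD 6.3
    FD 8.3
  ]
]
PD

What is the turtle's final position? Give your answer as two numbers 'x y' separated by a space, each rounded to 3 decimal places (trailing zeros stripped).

Executing turtle program step by step:
Start: pos=(0,0), heading=0, pen down
FD 12: (0,0) -> (12,0) [heading=0, draw]
REPEAT 2 [
  -- iteration 1/2 --
  LT 180: heading 0 -> 180
  LT 307: heading 180 -> 127
  FD 8.6: (12,0) -> (6.824,6.868) [heading=127, draw]
  REPEAT 3 [
    -- iteration 1/3 --
    FD 10.5: (6.824,6.868) -> (0.505,15.254) [heading=127, draw]
    FD 6.3: (0.505,15.254) -> (-3.286,20.285) [heading=127, draw]
    FD 8.3: (-3.286,20.285) -> (-8.281,26.914) [heading=127, draw]
    -- iteration 2/3 --
    FD 10.5: (-8.281,26.914) -> (-14.6,35.3) [heading=127, draw]
    FD 6.3: (-14.6,35.3) -> (-18.392,40.331) [heading=127, draw]
    FD 8.3: (-18.392,40.331) -> (-23.387,46.96) [heading=127, draw]
    -- iteration 3/3 --
    FD 10.5: (-23.387,46.96) -> (-29.706,55.345) [heading=127, draw]
    FD 6.3: (-29.706,55.345) -> (-33.497,60.377) [heading=127, draw]
    FD 8.3: (-33.497,60.377) -> (-38.492,67.006) [heading=127, draw]
  ]
  -- iteration 2/2 --
  LT 180: heading 127 -> 307
  LT 307: heading 307 -> 254
  FD 8.6: (-38.492,67.006) -> (-40.863,58.739) [heading=254, draw]
  REPEAT 3 [
    -- iteration 1/3 --
    FD 10.5: (-40.863,58.739) -> (-43.757,48.645) [heading=254, draw]
    FD 6.3: (-43.757,48.645) -> (-45.493,42.589) [heading=254, draw]
    FD 8.3: (-45.493,42.589) -> (-47.781,34.611) [heading=254, draw]
    -- iteration 2/3 --
    FD 10.5: (-47.781,34.611) -> (-50.675,24.518) [heading=254, draw]
    FD 6.3: (-50.675,24.518) -> (-52.412,18.462) [heading=254, draw]
    FD 8.3: (-52.412,18.462) -> (-54.7,10.483) [heading=254, draw]
    -- iteration 3/3 --
    FD 10.5: (-54.7,10.483) -> (-57.594,0.39) [heading=254, draw]
    FD 6.3: (-57.594,0.39) -> (-59.33,-5.666) [heading=254, draw]
    FD 8.3: (-59.33,-5.666) -> (-61.618,-13.644) [heading=254, draw]
  ]
]
PD: pen down
Final: pos=(-61.618,-13.644), heading=254, 21 segment(s) drawn

Answer: -61.618 -13.644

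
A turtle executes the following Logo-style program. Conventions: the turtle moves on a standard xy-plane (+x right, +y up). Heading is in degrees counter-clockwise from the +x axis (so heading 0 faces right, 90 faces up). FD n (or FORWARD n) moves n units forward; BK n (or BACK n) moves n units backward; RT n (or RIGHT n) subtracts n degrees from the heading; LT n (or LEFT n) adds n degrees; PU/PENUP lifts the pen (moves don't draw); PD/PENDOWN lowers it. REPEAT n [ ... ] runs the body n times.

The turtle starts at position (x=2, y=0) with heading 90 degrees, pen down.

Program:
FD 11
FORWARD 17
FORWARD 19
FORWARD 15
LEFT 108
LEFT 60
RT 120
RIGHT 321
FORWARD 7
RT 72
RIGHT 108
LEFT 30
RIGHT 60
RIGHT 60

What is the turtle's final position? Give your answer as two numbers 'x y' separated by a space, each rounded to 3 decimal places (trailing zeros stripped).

Executing turtle program step by step:
Start: pos=(2,0), heading=90, pen down
FD 11: (2,0) -> (2,11) [heading=90, draw]
FD 17: (2,11) -> (2,28) [heading=90, draw]
FD 19: (2,28) -> (2,47) [heading=90, draw]
FD 15: (2,47) -> (2,62) [heading=90, draw]
LT 108: heading 90 -> 198
LT 60: heading 198 -> 258
RT 120: heading 258 -> 138
RT 321: heading 138 -> 177
FD 7: (2,62) -> (-4.99,62.366) [heading=177, draw]
RT 72: heading 177 -> 105
RT 108: heading 105 -> 357
LT 30: heading 357 -> 27
RT 60: heading 27 -> 327
RT 60: heading 327 -> 267
Final: pos=(-4.99,62.366), heading=267, 5 segment(s) drawn

Answer: -4.99 62.366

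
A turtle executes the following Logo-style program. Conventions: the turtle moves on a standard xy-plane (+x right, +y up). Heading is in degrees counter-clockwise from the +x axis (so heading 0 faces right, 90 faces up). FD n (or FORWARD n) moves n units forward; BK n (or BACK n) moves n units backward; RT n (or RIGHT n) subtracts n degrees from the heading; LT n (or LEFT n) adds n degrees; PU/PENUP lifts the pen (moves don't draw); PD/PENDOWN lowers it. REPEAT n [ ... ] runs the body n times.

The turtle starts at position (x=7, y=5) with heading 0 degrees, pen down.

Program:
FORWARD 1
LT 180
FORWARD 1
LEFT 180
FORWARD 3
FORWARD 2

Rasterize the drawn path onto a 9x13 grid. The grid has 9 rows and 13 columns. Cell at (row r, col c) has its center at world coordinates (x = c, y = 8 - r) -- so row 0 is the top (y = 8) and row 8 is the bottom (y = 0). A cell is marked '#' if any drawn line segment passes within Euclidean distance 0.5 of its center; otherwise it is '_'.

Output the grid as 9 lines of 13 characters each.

Segment 0: (7,5) -> (8,5)
Segment 1: (8,5) -> (7,5)
Segment 2: (7,5) -> (10,5)
Segment 3: (10,5) -> (12,5)

Answer: _____________
_____________
_____________
_______######
_____________
_____________
_____________
_____________
_____________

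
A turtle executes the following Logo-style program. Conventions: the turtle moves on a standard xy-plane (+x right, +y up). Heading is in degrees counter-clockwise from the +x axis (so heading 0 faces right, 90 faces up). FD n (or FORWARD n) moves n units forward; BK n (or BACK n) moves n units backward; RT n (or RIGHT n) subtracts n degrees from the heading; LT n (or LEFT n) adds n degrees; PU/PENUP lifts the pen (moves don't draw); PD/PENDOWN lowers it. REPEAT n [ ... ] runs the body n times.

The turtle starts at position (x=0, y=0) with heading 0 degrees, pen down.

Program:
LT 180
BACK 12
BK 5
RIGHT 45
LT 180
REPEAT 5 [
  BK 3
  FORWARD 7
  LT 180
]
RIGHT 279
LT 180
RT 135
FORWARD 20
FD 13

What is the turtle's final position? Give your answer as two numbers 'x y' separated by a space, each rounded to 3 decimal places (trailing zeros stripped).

Answer: 14.666 -35.422

Derivation:
Executing turtle program step by step:
Start: pos=(0,0), heading=0, pen down
LT 180: heading 0 -> 180
BK 12: (0,0) -> (12,0) [heading=180, draw]
BK 5: (12,0) -> (17,0) [heading=180, draw]
RT 45: heading 180 -> 135
LT 180: heading 135 -> 315
REPEAT 5 [
  -- iteration 1/5 --
  BK 3: (17,0) -> (14.879,2.121) [heading=315, draw]
  FD 7: (14.879,2.121) -> (19.828,-2.828) [heading=315, draw]
  LT 180: heading 315 -> 135
  -- iteration 2/5 --
  BK 3: (19.828,-2.828) -> (21.95,-4.95) [heading=135, draw]
  FD 7: (21.95,-4.95) -> (17,0) [heading=135, draw]
  LT 180: heading 135 -> 315
  -- iteration 3/5 --
  BK 3: (17,0) -> (14.879,2.121) [heading=315, draw]
  FD 7: (14.879,2.121) -> (19.828,-2.828) [heading=315, draw]
  LT 180: heading 315 -> 135
  -- iteration 4/5 --
  BK 3: (19.828,-2.828) -> (21.95,-4.95) [heading=135, draw]
  FD 7: (21.95,-4.95) -> (17,0) [heading=135, draw]
  LT 180: heading 135 -> 315
  -- iteration 5/5 --
  BK 3: (17,0) -> (14.879,2.121) [heading=315, draw]
  FD 7: (14.879,2.121) -> (19.828,-2.828) [heading=315, draw]
  LT 180: heading 315 -> 135
]
RT 279: heading 135 -> 216
LT 180: heading 216 -> 36
RT 135: heading 36 -> 261
FD 20: (19.828,-2.828) -> (16.7,-22.582) [heading=261, draw]
FD 13: (16.7,-22.582) -> (14.666,-35.422) [heading=261, draw]
Final: pos=(14.666,-35.422), heading=261, 14 segment(s) drawn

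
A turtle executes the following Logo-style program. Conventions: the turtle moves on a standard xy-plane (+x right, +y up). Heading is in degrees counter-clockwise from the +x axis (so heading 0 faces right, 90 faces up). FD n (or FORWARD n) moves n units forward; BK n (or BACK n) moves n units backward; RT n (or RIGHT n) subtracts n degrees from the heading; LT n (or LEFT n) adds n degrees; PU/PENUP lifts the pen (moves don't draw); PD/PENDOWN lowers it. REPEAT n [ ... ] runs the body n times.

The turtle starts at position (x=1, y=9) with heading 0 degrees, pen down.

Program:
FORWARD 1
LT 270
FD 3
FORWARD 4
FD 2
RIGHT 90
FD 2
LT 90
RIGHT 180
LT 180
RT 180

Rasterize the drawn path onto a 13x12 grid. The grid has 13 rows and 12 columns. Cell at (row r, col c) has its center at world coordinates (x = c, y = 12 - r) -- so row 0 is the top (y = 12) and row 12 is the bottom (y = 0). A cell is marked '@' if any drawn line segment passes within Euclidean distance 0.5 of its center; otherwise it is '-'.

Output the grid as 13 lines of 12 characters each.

Segment 0: (1,9) -> (2,9)
Segment 1: (2,9) -> (2,6)
Segment 2: (2,6) -> (2,2)
Segment 3: (2,2) -> (2,0)
Segment 4: (2,0) -> (-0,0)

Answer: ------------
------------
------------
-@@---------
--@---------
--@---------
--@---------
--@---------
--@---------
--@---------
--@---------
--@---------
@@@---------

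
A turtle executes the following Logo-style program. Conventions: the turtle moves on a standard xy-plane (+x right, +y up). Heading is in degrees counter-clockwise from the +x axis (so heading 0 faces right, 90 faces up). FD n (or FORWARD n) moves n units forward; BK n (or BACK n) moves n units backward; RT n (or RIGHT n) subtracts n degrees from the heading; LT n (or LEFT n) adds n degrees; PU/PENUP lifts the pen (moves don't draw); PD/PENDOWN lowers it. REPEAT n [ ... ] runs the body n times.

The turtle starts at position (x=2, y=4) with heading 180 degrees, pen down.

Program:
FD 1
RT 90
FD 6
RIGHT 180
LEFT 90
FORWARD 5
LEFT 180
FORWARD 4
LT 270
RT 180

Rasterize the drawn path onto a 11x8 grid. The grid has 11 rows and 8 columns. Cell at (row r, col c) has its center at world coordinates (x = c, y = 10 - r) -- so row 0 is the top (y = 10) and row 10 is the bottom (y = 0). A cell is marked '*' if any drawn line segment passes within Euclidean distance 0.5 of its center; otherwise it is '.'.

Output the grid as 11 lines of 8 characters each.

Segment 0: (2,4) -> (1,4)
Segment 1: (1,4) -> (1,10)
Segment 2: (1,10) -> (6,10)
Segment 3: (6,10) -> (2,10)

Answer: .******.
.*......
.*......
.*......
.*......
.*......
.**.....
........
........
........
........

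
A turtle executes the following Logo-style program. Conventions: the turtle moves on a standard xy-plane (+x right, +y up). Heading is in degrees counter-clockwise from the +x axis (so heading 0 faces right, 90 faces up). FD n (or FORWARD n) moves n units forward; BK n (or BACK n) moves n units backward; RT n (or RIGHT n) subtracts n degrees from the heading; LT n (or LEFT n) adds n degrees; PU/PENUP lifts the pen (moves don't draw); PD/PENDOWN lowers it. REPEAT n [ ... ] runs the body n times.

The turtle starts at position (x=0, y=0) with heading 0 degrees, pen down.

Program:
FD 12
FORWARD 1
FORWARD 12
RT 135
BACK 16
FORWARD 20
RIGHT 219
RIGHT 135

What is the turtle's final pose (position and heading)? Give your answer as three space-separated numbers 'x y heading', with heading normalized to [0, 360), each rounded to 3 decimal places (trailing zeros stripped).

Answer: 22.172 -2.828 231

Derivation:
Executing turtle program step by step:
Start: pos=(0,0), heading=0, pen down
FD 12: (0,0) -> (12,0) [heading=0, draw]
FD 1: (12,0) -> (13,0) [heading=0, draw]
FD 12: (13,0) -> (25,0) [heading=0, draw]
RT 135: heading 0 -> 225
BK 16: (25,0) -> (36.314,11.314) [heading=225, draw]
FD 20: (36.314,11.314) -> (22.172,-2.828) [heading=225, draw]
RT 219: heading 225 -> 6
RT 135: heading 6 -> 231
Final: pos=(22.172,-2.828), heading=231, 5 segment(s) drawn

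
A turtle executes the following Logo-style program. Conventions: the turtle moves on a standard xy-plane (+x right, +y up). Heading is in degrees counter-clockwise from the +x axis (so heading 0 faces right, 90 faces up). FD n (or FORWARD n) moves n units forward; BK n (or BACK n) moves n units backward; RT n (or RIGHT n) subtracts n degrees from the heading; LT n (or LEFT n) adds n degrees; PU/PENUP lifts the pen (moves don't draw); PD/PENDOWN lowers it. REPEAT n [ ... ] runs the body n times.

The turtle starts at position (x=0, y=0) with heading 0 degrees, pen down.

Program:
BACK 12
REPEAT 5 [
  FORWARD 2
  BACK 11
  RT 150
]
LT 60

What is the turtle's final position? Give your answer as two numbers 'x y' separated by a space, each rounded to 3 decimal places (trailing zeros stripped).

Answer: -13.206 -2.088

Derivation:
Executing turtle program step by step:
Start: pos=(0,0), heading=0, pen down
BK 12: (0,0) -> (-12,0) [heading=0, draw]
REPEAT 5 [
  -- iteration 1/5 --
  FD 2: (-12,0) -> (-10,0) [heading=0, draw]
  BK 11: (-10,0) -> (-21,0) [heading=0, draw]
  RT 150: heading 0 -> 210
  -- iteration 2/5 --
  FD 2: (-21,0) -> (-22.732,-1) [heading=210, draw]
  BK 11: (-22.732,-1) -> (-13.206,4.5) [heading=210, draw]
  RT 150: heading 210 -> 60
  -- iteration 3/5 --
  FD 2: (-13.206,4.5) -> (-12.206,6.232) [heading=60, draw]
  BK 11: (-12.206,6.232) -> (-17.706,-3.294) [heading=60, draw]
  RT 150: heading 60 -> 270
  -- iteration 4/5 --
  FD 2: (-17.706,-3.294) -> (-17.706,-5.294) [heading=270, draw]
  BK 11: (-17.706,-5.294) -> (-17.706,5.706) [heading=270, draw]
  RT 150: heading 270 -> 120
  -- iteration 5/5 --
  FD 2: (-17.706,5.706) -> (-18.706,7.438) [heading=120, draw]
  BK 11: (-18.706,7.438) -> (-13.206,-2.088) [heading=120, draw]
  RT 150: heading 120 -> 330
]
LT 60: heading 330 -> 30
Final: pos=(-13.206,-2.088), heading=30, 11 segment(s) drawn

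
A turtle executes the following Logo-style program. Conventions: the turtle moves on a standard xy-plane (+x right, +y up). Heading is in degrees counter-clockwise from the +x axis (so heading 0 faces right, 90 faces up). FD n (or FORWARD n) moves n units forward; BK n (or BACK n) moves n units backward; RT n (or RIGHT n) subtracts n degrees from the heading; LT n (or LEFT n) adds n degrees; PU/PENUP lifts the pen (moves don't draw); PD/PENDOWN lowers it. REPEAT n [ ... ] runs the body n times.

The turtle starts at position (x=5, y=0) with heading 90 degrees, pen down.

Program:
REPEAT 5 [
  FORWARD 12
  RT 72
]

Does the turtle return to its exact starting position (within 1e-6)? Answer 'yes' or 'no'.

Executing turtle program step by step:
Start: pos=(5,0), heading=90, pen down
REPEAT 5 [
  -- iteration 1/5 --
  FD 12: (5,0) -> (5,12) [heading=90, draw]
  RT 72: heading 90 -> 18
  -- iteration 2/5 --
  FD 12: (5,12) -> (16.413,15.708) [heading=18, draw]
  RT 72: heading 18 -> 306
  -- iteration 3/5 --
  FD 12: (16.413,15.708) -> (23.466,6) [heading=306, draw]
  RT 72: heading 306 -> 234
  -- iteration 4/5 --
  FD 12: (23.466,6) -> (16.413,-3.708) [heading=234, draw]
  RT 72: heading 234 -> 162
  -- iteration 5/5 --
  FD 12: (16.413,-3.708) -> (5,0) [heading=162, draw]
  RT 72: heading 162 -> 90
]
Final: pos=(5,0), heading=90, 5 segment(s) drawn

Start position: (5, 0)
Final position: (5, 0)
Distance = 0; < 1e-6 -> CLOSED

Answer: yes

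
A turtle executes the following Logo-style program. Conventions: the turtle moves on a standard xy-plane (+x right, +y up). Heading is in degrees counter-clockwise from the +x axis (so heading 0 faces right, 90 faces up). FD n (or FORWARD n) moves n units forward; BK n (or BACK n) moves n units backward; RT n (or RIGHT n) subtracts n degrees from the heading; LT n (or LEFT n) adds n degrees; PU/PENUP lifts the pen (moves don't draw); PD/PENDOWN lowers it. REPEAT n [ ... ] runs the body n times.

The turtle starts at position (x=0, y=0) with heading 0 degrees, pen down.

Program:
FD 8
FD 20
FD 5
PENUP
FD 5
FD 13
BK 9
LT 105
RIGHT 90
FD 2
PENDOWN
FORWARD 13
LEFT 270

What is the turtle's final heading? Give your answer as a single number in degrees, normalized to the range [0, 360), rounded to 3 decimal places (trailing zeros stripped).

Answer: 285

Derivation:
Executing turtle program step by step:
Start: pos=(0,0), heading=0, pen down
FD 8: (0,0) -> (8,0) [heading=0, draw]
FD 20: (8,0) -> (28,0) [heading=0, draw]
FD 5: (28,0) -> (33,0) [heading=0, draw]
PU: pen up
FD 5: (33,0) -> (38,0) [heading=0, move]
FD 13: (38,0) -> (51,0) [heading=0, move]
BK 9: (51,0) -> (42,0) [heading=0, move]
LT 105: heading 0 -> 105
RT 90: heading 105 -> 15
FD 2: (42,0) -> (43.932,0.518) [heading=15, move]
PD: pen down
FD 13: (43.932,0.518) -> (56.489,3.882) [heading=15, draw]
LT 270: heading 15 -> 285
Final: pos=(56.489,3.882), heading=285, 4 segment(s) drawn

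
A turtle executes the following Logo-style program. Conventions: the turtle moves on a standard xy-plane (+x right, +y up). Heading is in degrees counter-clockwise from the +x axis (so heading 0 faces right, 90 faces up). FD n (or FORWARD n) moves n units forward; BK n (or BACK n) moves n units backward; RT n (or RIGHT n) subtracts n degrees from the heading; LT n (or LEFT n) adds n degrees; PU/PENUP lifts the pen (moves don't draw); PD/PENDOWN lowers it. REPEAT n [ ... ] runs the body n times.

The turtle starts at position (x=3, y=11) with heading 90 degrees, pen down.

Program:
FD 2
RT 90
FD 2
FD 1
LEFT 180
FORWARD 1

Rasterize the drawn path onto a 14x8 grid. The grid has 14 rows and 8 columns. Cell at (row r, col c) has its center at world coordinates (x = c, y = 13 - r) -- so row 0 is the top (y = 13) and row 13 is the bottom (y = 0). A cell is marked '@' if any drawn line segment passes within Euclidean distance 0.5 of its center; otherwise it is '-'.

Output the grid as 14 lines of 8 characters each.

Answer: ---@@@@-
---@----
---@----
--------
--------
--------
--------
--------
--------
--------
--------
--------
--------
--------

Derivation:
Segment 0: (3,11) -> (3,13)
Segment 1: (3,13) -> (5,13)
Segment 2: (5,13) -> (6,13)
Segment 3: (6,13) -> (5,13)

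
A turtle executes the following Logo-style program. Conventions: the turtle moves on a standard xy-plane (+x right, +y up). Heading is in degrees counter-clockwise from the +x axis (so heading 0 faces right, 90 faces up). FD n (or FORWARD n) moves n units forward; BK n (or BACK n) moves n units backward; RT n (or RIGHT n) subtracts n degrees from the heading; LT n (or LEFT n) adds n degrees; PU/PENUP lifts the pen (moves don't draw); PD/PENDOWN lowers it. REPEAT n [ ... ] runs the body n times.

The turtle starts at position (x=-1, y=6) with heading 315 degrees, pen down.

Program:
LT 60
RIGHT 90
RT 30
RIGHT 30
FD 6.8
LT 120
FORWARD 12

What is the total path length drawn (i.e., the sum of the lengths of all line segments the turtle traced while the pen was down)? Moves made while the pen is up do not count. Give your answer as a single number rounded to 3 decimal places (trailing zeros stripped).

Executing turtle program step by step:
Start: pos=(-1,6), heading=315, pen down
LT 60: heading 315 -> 15
RT 90: heading 15 -> 285
RT 30: heading 285 -> 255
RT 30: heading 255 -> 225
FD 6.8: (-1,6) -> (-5.808,1.192) [heading=225, draw]
LT 120: heading 225 -> 345
FD 12: (-5.808,1.192) -> (5.783,-1.914) [heading=345, draw]
Final: pos=(5.783,-1.914), heading=345, 2 segment(s) drawn

Segment lengths:
  seg 1: (-1,6) -> (-5.808,1.192), length = 6.8
  seg 2: (-5.808,1.192) -> (5.783,-1.914), length = 12
Total = 18.8

Answer: 18.8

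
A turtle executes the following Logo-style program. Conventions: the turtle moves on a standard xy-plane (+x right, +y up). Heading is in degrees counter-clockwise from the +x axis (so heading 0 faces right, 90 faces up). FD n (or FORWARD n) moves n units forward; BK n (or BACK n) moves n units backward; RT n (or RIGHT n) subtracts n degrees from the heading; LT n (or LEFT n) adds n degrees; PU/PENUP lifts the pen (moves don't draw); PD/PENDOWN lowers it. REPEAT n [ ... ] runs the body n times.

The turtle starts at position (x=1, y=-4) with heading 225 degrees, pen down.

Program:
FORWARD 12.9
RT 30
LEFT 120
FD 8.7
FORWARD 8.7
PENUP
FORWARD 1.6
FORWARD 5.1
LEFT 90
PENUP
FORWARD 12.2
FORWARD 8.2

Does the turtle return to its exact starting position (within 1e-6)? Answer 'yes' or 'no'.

Answer: no

Derivation:
Executing turtle program step by step:
Start: pos=(1,-4), heading=225, pen down
FD 12.9: (1,-4) -> (-8.122,-13.122) [heading=225, draw]
RT 30: heading 225 -> 195
LT 120: heading 195 -> 315
FD 8.7: (-8.122,-13.122) -> (-1.97,-19.274) [heading=315, draw]
FD 8.7: (-1.97,-19.274) -> (4.182,-25.425) [heading=315, draw]
PU: pen up
FD 1.6: (4.182,-25.425) -> (5.313,-26.557) [heading=315, move]
FD 5.1: (5.313,-26.557) -> (8.92,-30.163) [heading=315, move]
LT 90: heading 315 -> 45
PU: pen up
FD 12.2: (8.92,-30.163) -> (17.546,-21.536) [heading=45, move]
FD 8.2: (17.546,-21.536) -> (23.345,-15.738) [heading=45, move]
Final: pos=(23.345,-15.738), heading=45, 3 segment(s) drawn

Start position: (1, -4)
Final position: (23.345, -15.738)
Distance = 25.24; >= 1e-6 -> NOT closed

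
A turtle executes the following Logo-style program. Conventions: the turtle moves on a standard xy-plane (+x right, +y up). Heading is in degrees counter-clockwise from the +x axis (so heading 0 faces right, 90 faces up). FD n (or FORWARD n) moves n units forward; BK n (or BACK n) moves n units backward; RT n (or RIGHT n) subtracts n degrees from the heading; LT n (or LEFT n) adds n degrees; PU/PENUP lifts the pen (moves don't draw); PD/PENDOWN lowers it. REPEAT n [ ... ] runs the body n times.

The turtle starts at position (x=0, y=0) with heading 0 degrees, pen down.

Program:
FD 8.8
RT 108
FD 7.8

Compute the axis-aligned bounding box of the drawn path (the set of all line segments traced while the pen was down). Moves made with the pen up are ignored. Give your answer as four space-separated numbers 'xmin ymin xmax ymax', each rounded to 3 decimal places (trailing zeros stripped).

Answer: 0 -7.418 8.8 0

Derivation:
Executing turtle program step by step:
Start: pos=(0,0), heading=0, pen down
FD 8.8: (0,0) -> (8.8,0) [heading=0, draw]
RT 108: heading 0 -> 252
FD 7.8: (8.8,0) -> (6.39,-7.418) [heading=252, draw]
Final: pos=(6.39,-7.418), heading=252, 2 segment(s) drawn

Segment endpoints: x in {0, 6.39, 8.8}, y in {-7.418, 0}
xmin=0, ymin=-7.418, xmax=8.8, ymax=0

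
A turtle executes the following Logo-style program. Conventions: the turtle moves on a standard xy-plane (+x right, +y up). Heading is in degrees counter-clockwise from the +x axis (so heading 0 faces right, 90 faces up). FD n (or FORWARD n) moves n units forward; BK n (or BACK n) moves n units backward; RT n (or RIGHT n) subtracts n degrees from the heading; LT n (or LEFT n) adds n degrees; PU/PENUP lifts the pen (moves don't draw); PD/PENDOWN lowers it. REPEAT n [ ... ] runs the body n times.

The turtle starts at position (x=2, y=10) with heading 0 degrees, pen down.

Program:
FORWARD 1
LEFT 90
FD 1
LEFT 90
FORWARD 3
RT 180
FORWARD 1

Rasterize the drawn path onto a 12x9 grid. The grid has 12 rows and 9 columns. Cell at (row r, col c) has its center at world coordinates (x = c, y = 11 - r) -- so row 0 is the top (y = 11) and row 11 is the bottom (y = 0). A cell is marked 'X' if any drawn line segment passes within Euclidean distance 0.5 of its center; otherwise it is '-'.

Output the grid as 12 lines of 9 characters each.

Answer: XXXX-----
--XX-----
---------
---------
---------
---------
---------
---------
---------
---------
---------
---------

Derivation:
Segment 0: (2,10) -> (3,10)
Segment 1: (3,10) -> (3,11)
Segment 2: (3,11) -> (0,11)
Segment 3: (0,11) -> (1,11)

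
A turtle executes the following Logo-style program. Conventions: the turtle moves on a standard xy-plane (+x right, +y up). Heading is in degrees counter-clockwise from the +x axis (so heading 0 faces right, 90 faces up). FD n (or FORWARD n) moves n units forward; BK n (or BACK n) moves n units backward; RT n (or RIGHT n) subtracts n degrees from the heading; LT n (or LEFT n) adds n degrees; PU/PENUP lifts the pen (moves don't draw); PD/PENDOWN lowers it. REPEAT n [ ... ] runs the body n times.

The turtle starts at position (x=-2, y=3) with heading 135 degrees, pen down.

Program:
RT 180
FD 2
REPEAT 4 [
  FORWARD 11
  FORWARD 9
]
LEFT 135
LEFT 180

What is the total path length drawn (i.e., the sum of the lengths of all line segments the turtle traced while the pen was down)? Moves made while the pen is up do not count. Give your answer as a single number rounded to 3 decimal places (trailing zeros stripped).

Answer: 82

Derivation:
Executing turtle program step by step:
Start: pos=(-2,3), heading=135, pen down
RT 180: heading 135 -> 315
FD 2: (-2,3) -> (-0.586,1.586) [heading=315, draw]
REPEAT 4 [
  -- iteration 1/4 --
  FD 11: (-0.586,1.586) -> (7.192,-6.192) [heading=315, draw]
  FD 9: (7.192,-6.192) -> (13.556,-12.556) [heading=315, draw]
  -- iteration 2/4 --
  FD 11: (13.556,-12.556) -> (21.335,-20.335) [heading=315, draw]
  FD 9: (21.335,-20.335) -> (27.698,-26.698) [heading=315, draw]
  -- iteration 3/4 --
  FD 11: (27.698,-26.698) -> (35.477,-34.477) [heading=315, draw]
  FD 9: (35.477,-34.477) -> (41.841,-40.841) [heading=315, draw]
  -- iteration 4/4 --
  FD 11: (41.841,-40.841) -> (49.619,-48.619) [heading=315, draw]
  FD 9: (49.619,-48.619) -> (55.983,-54.983) [heading=315, draw]
]
LT 135: heading 315 -> 90
LT 180: heading 90 -> 270
Final: pos=(55.983,-54.983), heading=270, 9 segment(s) drawn

Segment lengths:
  seg 1: (-2,3) -> (-0.586,1.586), length = 2
  seg 2: (-0.586,1.586) -> (7.192,-6.192), length = 11
  seg 3: (7.192,-6.192) -> (13.556,-12.556), length = 9
  seg 4: (13.556,-12.556) -> (21.335,-20.335), length = 11
  seg 5: (21.335,-20.335) -> (27.698,-26.698), length = 9
  seg 6: (27.698,-26.698) -> (35.477,-34.477), length = 11
  seg 7: (35.477,-34.477) -> (41.841,-40.841), length = 9
  seg 8: (41.841,-40.841) -> (49.619,-48.619), length = 11
  seg 9: (49.619,-48.619) -> (55.983,-54.983), length = 9
Total = 82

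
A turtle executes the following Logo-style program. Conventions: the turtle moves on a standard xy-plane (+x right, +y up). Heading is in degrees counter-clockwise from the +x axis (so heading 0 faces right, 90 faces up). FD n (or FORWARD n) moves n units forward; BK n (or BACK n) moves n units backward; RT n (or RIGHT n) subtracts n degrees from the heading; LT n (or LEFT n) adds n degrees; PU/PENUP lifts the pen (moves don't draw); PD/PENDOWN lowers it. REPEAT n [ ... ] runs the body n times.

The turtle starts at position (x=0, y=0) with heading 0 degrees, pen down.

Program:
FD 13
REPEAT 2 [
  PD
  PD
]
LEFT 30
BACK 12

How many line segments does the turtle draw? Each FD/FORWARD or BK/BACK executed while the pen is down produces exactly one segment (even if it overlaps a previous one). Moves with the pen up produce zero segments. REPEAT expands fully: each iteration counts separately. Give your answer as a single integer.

Executing turtle program step by step:
Start: pos=(0,0), heading=0, pen down
FD 13: (0,0) -> (13,0) [heading=0, draw]
REPEAT 2 [
  -- iteration 1/2 --
  PD: pen down
  PD: pen down
  -- iteration 2/2 --
  PD: pen down
  PD: pen down
]
LT 30: heading 0 -> 30
BK 12: (13,0) -> (2.608,-6) [heading=30, draw]
Final: pos=(2.608,-6), heading=30, 2 segment(s) drawn
Segments drawn: 2

Answer: 2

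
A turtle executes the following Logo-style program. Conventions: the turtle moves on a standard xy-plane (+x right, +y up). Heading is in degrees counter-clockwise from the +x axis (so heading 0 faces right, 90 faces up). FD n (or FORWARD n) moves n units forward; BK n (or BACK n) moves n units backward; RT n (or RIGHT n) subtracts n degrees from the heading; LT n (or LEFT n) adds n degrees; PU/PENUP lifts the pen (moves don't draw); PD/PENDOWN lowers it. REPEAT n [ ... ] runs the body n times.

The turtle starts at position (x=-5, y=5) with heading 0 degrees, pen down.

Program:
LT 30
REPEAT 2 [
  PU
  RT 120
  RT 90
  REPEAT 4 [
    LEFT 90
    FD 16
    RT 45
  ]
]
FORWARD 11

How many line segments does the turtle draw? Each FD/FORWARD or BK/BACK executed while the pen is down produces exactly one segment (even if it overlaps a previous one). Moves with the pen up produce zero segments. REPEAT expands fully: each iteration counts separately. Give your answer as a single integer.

Answer: 0

Derivation:
Executing turtle program step by step:
Start: pos=(-5,5), heading=0, pen down
LT 30: heading 0 -> 30
REPEAT 2 [
  -- iteration 1/2 --
  PU: pen up
  RT 120: heading 30 -> 270
  RT 90: heading 270 -> 180
  REPEAT 4 [
    -- iteration 1/4 --
    LT 90: heading 180 -> 270
    FD 16: (-5,5) -> (-5,-11) [heading=270, move]
    RT 45: heading 270 -> 225
    -- iteration 2/4 --
    LT 90: heading 225 -> 315
    FD 16: (-5,-11) -> (6.314,-22.314) [heading=315, move]
    RT 45: heading 315 -> 270
    -- iteration 3/4 --
    LT 90: heading 270 -> 0
    FD 16: (6.314,-22.314) -> (22.314,-22.314) [heading=0, move]
    RT 45: heading 0 -> 315
    -- iteration 4/4 --
    LT 90: heading 315 -> 45
    FD 16: (22.314,-22.314) -> (33.627,-11) [heading=45, move]
    RT 45: heading 45 -> 0
  ]
  -- iteration 2/2 --
  PU: pen up
  RT 120: heading 0 -> 240
  RT 90: heading 240 -> 150
  REPEAT 4 [
    -- iteration 1/4 --
    LT 90: heading 150 -> 240
    FD 16: (33.627,-11) -> (25.627,-24.856) [heading=240, move]
    RT 45: heading 240 -> 195
    -- iteration 2/4 --
    LT 90: heading 195 -> 285
    FD 16: (25.627,-24.856) -> (29.769,-40.311) [heading=285, move]
    RT 45: heading 285 -> 240
    -- iteration 3/4 --
    LT 90: heading 240 -> 330
    FD 16: (29.769,-40.311) -> (43.625,-48.311) [heading=330, move]
    RT 45: heading 330 -> 285
    -- iteration 4/4 --
    LT 90: heading 285 -> 15
    FD 16: (43.625,-48.311) -> (59.08,-44.17) [heading=15, move]
    RT 45: heading 15 -> 330
  ]
]
FD 11: (59.08,-44.17) -> (68.606,-49.67) [heading=330, move]
Final: pos=(68.606,-49.67), heading=330, 0 segment(s) drawn
Segments drawn: 0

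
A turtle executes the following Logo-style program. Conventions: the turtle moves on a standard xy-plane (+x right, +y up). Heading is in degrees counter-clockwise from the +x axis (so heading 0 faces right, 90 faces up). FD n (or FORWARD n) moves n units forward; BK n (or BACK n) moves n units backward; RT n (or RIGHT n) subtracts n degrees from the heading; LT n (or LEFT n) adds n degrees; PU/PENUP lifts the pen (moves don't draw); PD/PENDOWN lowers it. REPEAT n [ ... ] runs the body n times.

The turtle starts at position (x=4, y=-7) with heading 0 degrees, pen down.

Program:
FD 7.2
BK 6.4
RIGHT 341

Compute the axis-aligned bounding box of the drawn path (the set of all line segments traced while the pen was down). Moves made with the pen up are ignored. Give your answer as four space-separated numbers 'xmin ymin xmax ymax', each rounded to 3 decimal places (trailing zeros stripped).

Answer: 4 -7 11.2 -7

Derivation:
Executing turtle program step by step:
Start: pos=(4,-7), heading=0, pen down
FD 7.2: (4,-7) -> (11.2,-7) [heading=0, draw]
BK 6.4: (11.2,-7) -> (4.8,-7) [heading=0, draw]
RT 341: heading 0 -> 19
Final: pos=(4.8,-7), heading=19, 2 segment(s) drawn

Segment endpoints: x in {4, 4.8, 11.2}, y in {-7}
xmin=4, ymin=-7, xmax=11.2, ymax=-7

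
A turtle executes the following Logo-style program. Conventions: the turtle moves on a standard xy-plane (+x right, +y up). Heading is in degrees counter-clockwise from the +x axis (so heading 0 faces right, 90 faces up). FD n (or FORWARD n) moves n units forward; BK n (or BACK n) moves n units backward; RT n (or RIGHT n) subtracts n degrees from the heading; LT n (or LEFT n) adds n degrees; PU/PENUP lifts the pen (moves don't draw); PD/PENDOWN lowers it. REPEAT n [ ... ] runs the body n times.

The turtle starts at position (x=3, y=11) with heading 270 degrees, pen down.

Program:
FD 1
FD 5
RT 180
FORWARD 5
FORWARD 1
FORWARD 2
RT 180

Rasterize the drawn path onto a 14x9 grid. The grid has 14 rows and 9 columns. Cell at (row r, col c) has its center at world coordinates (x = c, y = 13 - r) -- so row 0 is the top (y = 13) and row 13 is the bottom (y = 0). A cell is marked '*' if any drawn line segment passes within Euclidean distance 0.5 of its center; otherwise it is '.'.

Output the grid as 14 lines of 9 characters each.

Segment 0: (3,11) -> (3,10)
Segment 1: (3,10) -> (3,5)
Segment 2: (3,5) -> (3,10)
Segment 3: (3,10) -> (3,11)
Segment 4: (3,11) -> (3,13)

Answer: ...*.....
...*.....
...*.....
...*.....
...*.....
...*.....
...*.....
...*.....
...*.....
.........
.........
.........
.........
.........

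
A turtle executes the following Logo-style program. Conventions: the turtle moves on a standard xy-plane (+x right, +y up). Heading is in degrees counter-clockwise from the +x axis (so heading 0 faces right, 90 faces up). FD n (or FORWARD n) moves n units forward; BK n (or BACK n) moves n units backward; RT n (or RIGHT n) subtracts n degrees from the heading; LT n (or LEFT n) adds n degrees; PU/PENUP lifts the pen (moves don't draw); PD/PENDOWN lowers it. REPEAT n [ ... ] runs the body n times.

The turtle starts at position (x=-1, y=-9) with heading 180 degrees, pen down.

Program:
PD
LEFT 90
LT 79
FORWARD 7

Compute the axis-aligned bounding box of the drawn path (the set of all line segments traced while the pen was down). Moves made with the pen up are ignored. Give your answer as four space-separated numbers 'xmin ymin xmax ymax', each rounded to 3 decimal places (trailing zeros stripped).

Answer: -1 -10.336 5.871 -9

Derivation:
Executing turtle program step by step:
Start: pos=(-1,-9), heading=180, pen down
PD: pen down
LT 90: heading 180 -> 270
LT 79: heading 270 -> 349
FD 7: (-1,-9) -> (5.871,-10.336) [heading=349, draw]
Final: pos=(5.871,-10.336), heading=349, 1 segment(s) drawn

Segment endpoints: x in {-1, 5.871}, y in {-10.336, -9}
xmin=-1, ymin=-10.336, xmax=5.871, ymax=-9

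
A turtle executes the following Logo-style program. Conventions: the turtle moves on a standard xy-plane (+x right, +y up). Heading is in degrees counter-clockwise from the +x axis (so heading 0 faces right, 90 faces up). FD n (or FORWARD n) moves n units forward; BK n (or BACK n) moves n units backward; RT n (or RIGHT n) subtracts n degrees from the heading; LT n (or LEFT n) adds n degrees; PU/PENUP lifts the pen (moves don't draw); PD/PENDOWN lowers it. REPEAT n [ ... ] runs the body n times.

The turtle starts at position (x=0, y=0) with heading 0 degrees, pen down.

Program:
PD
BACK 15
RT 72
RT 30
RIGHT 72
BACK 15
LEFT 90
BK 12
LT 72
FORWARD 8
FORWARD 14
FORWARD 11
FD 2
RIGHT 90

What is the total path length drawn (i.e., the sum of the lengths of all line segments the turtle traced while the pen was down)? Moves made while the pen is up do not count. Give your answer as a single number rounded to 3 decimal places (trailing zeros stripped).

Answer: 77

Derivation:
Executing turtle program step by step:
Start: pos=(0,0), heading=0, pen down
PD: pen down
BK 15: (0,0) -> (-15,0) [heading=0, draw]
RT 72: heading 0 -> 288
RT 30: heading 288 -> 258
RT 72: heading 258 -> 186
BK 15: (-15,0) -> (-0.082,1.568) [heading=186, draw]
LT 90: heading 186 -> 276
BK 12: (-0.082,1.568) -> (-1.337,13.502) [heading=276, draw]
LT 72: heading 276 -> 348
FD 8: (-1.337,13.502) -> (6.489,11.839) [heading=348, draw]
FD 14: (6.489,11.839) -> (20.183,8.928) [heading=348, draw]
FD 11: (20.183,8.928) -> (30.942,6.641) [heading=348, draw]
FD 2: (30.942,6.641) -> (32.899,6.225) [heading=348, draw]
RT 90: heading 348 -> 258
Final: pos=(32.899,6.225), heading=258, 7 segment(s) drawn

Segment lengths:
  seg 1: (0,0) -> (-15,0), length = 15
  seg 2: (-15,0) -> (-0.082,1.568), length = 15
  seg 3: (-0.082,1.568) -> (-1.337,13.502), length = 12
  seg 4: (-1.337,13.502) -> (6.489,11.839), length = 8
  seg 5: (6.489,11.839) -> (20.183,8.928), length = 14
  seg 6: (20.183,8.928) -> (30.942,6.641), length = 11
  seg 7: (30.942,6.641) -> (32.899,6.225), length = 2
Total = 77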